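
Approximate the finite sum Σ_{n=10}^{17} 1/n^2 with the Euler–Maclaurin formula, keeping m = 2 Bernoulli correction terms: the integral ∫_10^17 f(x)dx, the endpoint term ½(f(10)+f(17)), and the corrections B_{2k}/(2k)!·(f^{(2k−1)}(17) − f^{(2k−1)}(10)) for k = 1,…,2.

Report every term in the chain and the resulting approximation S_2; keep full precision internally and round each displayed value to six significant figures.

∫_10^17 1/x^2 dx evaluates to 0.0411765.
Endpoint term: (f(10) + f(17))/2 = (0.0100000 + 0.00346021)/2 = 0.00673010.
So far: 0.0479066.
Correction k=1: B_{2}/2! · (f^{(1)}(17) − f^{(1)}(10)) = 1/12 · (-0.000407083 − (-0.00200000)) = 0.000132743.
Running total after k=1: 0.0480393.
Correction k=2: B_{4}/4! · (f^{(3)}(17) − f^{(3)}(10)) = −1/720 · (-1.69031e-05 − (-0.000240000)) = -3.09857e-07.

S_2 ≈ 0.0480390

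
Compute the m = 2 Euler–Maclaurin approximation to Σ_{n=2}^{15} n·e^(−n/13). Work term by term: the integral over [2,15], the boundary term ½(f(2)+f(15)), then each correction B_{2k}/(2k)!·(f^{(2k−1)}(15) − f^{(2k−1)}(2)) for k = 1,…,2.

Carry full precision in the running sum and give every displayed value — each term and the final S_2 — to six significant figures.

The integral term ∫_2^15 x·e^(−x/13) dx = 52.3804.
½[f(2) + f(15)] = ½[1.71481 + 4.73132] = 3.22306.
Running total after boundary: 55.6035.
Correction k=1: B_{2}/2! · (f^{(1)}(15) − f^{(1)}(2)) = 1/12 · (-0.0485263 − 0.725496) = -0.0645018.
After k=1: 55.5390.
Correction k=2: B_{4}/4! · (f^{(3)}(15) − f^{(3)}(2)) = −1/720 · (0.00344566 − 0.0144397) = 1.52695e-05.

S_2 ≈ 55.5390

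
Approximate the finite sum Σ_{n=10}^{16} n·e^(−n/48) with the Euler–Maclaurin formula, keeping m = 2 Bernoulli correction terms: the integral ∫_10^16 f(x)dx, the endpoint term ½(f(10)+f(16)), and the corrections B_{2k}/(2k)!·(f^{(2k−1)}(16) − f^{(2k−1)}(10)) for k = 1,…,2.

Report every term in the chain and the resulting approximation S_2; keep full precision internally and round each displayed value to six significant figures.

∫_10^16 x·e^(−x/48) dx evaluates to 59.2466.
Endpoint term: (f(10) + f(16))/2 = (8.11936 + 11.4645)/2 = 9.79193.
Integral + boundary = 69.0385.
Order-1 term: 1/12 · (0.477688 − 0.642783) = -0.0137580.
Partial sum through k=1: 69.0248.
Order-2 term: −1/720 · (0.000829319 − 0.000983792) = 2.14546e-07.

S_2 ≈ 69.0248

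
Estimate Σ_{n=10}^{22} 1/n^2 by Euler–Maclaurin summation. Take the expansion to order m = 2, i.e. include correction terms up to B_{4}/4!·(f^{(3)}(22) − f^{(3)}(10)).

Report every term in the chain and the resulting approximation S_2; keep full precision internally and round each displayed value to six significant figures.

The integral term ∫_10^22 1/x^2 dx = 0.0545455.
½[f(10) + f(22)] = ½[0.0100000 + 0.00206612] = 0.00603306.
Running total after boundary: 0.0605785.
Order-1 term: 1/12 · (-0.000187829 − (-0.00200000)) = 0.000151014.
Running total after k=1: 0.0607295.
Order-2 term: −1/720 · (-4.65691e-06 − (-0.000240000)) = -3.26865e-07.

S_2 ≈ 0.0607292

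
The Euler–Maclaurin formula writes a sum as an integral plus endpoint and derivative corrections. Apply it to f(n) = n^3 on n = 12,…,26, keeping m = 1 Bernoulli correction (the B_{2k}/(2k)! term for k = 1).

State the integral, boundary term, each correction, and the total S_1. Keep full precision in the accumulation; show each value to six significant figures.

Integral: ∫_12^26 x^3 dx = 109060.
½[f(12) + f(26)] = ½[1728.00 + 17576.0] = 9652.00.
So far: 118712.
k=1: B_{2}/(2)! × [f^{(1)}(26) − f^{(1)}(12)] = 1/12 × (2028.00 − 432.000) = 133.000.

S_1 ≈ 118845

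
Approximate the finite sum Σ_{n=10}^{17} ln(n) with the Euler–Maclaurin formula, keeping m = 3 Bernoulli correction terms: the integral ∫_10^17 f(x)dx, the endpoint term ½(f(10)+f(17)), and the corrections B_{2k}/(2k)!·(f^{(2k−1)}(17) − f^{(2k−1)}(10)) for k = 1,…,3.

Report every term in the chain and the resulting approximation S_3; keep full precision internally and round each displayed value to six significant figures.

∫_10^17 ln(x) dx evaluates to 18.1388.
Boundary: ½(f(10) + f(17)) = ½(2.30259 + 2.83321) = 2.56790.
So far: 20.7067.
Order-1 term: 1/12 · (0.0588235 − 0.100000) = -0.00343137.
Partial sum through k=1: 20.7032.
Order-2 term: −1/720 · (0.000407083 − 0.00200000) = 2.21238e-06.
Partial sum through k=2: 20.7032.
Order-3 term: 1/30240 · (1.69031e-05 − 0.000240000) = -7.37754e-09.

S_3 ≈ 20.7032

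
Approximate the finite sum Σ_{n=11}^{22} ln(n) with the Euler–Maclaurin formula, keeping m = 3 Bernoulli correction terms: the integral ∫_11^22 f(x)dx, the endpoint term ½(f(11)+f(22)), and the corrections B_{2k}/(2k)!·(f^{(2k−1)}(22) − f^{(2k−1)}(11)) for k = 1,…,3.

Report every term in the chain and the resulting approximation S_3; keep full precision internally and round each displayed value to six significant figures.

∫_11^22 ln(x) dx evaluates to 30.6261.
½[f(11) + f(22)] = ½[2.39790 + 3.09104] = 2.74447.
So far: 33.3706.
k=1: B_{2}/(2)! × [f^{(1)}(22) − f^{(1)}(11)] = 1/12 × (0.0454545 − 0.0909091) = -0.00378788.
Partial sum through k=1: 33.3668.
k=2: B_{4}/(4)! × [f^{(3)}(22) − f^{(3)}(11)] = −1/720 × (0.000187829 − 0.00150263) = 1.82611e-06.
Partial sum through k=2: 33.3668.
k=3: B_{6}/(6)! × [f^{(5)}(22) − f^{(5)}(11)] = 1/30240 × (4.65691e-06 − 0.000149021) = -4.77395e-09.

S_3 ≈ 33.3668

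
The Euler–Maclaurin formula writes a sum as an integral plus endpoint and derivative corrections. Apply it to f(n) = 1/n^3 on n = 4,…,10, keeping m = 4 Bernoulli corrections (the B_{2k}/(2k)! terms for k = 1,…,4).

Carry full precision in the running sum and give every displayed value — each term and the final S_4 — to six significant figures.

S_4 ≈ 0.0354949

The integral term ∫_4^10 1/x^3 dx = 0.0262500.
Boundary: ½(f(4) + f(10)) = ½(0.0156250 + 0.00100000) = 0.00831250.
Running total after boundary: 0.0345625.
k=1: B_{2}/(2)! × [f^{(1)}(10) − f^{(1)}(4)] = 1/12 × (-0.000300000 − (-0.0117188)) = 0.000951563.
After k=1: 0.0355141.
k=2: B_{4}/(4)! × [f^{(3)}(10) − f^{(3)}(4)] = −1/720 × (-6.00000e-05 − (-0.0146484)) = -2.02617e-05.
After k=2: 0.0354938.
k=3: B_{6}/(6)! × [f^{(5)}(10) − f^{(5)}(4)] = 1/30240 × (-2.52000e-05 − (-0.0384521)) = 1.27073e-06.
After k=3: 0.0354951.
k=4: B_{8}/(8)! × [f^{(7)}(10) − f^{(7)}(4)] = −1/1209600 × (-1.81440e-05 − (-0.173035)) = -1.43036e-07.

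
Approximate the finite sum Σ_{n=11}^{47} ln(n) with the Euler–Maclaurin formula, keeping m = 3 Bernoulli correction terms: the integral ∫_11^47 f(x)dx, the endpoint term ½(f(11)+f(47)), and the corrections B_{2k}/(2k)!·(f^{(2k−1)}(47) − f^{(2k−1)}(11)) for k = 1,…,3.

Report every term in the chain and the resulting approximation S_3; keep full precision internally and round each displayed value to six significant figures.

The integral term ∫_11^47 ln(x) dx = 118.580.
Boundary: ½(f(11) + f(47)) = ½(2.39790 + 3.85015) = 3.12402.
Running total after boundary: 121.704.
Order-1 term: 1/12 · (0.0212766 − 0.0909091) = -0.00580271.
Partial sum through k=1: 121.698.
Order-2 term: −1/720 · (1.92636e-05 − 0.00150263) = 2.06023e-06.
Partial sum through k=2: 121.698.
Order-3 term: 1/30240 · (1.04646e-07 − 0.000149021) = -4.92449e-09.

S_3 ≈ 121.698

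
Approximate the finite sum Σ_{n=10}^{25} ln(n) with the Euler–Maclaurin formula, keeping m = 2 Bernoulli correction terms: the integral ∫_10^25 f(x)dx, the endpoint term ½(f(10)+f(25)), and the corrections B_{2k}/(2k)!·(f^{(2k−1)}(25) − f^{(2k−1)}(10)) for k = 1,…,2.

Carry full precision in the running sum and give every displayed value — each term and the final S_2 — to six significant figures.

Integral: ∫_10^25 ln(x) dx = 42.4460.
Boundary: ½(f(10) + f(25)) = ½(2.30259 + 3.21888) = 2.76073.
So far: 45.2068.
Order-1 term: 1/12 · (0.0400000 − 0.100000) = -0.00500000.
After k=1: 45.2018.
Order-2 term: −1/720 · (0.000128000 − 0.00200000) = 2.60000e-06.

S_2 ≈ 45.2018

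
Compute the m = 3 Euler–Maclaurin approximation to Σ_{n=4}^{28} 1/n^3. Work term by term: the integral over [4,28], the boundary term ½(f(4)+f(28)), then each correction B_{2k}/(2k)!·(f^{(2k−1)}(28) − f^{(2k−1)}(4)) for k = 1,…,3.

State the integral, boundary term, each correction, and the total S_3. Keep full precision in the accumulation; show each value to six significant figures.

S_3 ≈ 0.0394046

∫_4^28 1/x^3 dx evaluates to 0.0306122.
Boundary: ½(f(4) + f(28)) = ½(0.0156250 + 4.55539e-05) = 0.00783528.
Running total after boundary: 0.0384475.
k=1: B_{2}/(2)! × [f^{(1)}(28) − f^{(1)}(4)] = 1/12 × (-4.88078e-06 − (-0.0117188)) = 0.000976156.
Running total after k=1: 0.0394237.
k=2: B_{4}/(4)! × [f^{(3)}(28) − f^{(3)}(4)] = −1/720 × (-1.24510e-07 − (-0.0146484)) = -2.03449e-05.
Running total after k=2: 0.0394033.
k=3: B_{6}/(6)! × [f^{(5)}(28) − f^{(5)}(4)] = 1/30240 × (-6.67016e-09 − (-0.0384521)) = 1.27157e-06.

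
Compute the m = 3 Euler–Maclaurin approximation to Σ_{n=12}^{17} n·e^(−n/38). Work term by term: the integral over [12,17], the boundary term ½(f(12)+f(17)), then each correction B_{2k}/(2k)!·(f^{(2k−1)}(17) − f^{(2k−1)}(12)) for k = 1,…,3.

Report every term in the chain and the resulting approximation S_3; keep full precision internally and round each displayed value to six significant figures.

∫_12^17 x·e^(−x/38) dx evaluates to 49.3502.
½[f(12) + f(17)] = ½[8.75056 + 10.8682] = 9.80940.
Running total after boundary: 59.1596.
Order-1 term: 1/12 · (0.353302 − 0.498935) = -0.0121361.
Partial sum through k=1: 59.1475.
Order-2 term: −1/720 · (0.00113014 − 0.00135551) = 3.13022e-07.
Partial sum through k=2: 59.1475.
Order-3 term: 1/30240 · (1.39585e-06 − 1.63816e-06) = -8.01293e-12.

S_3 ≈ 59.1475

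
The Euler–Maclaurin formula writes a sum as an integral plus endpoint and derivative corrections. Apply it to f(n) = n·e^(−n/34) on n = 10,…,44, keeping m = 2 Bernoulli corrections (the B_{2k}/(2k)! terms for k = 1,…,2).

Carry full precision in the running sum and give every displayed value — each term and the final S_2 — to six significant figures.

S_2 ≈ 397.491

∫_10^44 x·e^(−x/34) dx evaluates to 387.784.
Endpoint term: (f(10) + f(44))/2 = (7.45189 + 12.0621)/2 = 9.75702.
Running total after boundary: 397.541.
Correction k=1: B_{2}/2! · (f^{(1)}(44) − f^{(1)}(10)) = 1/12 · (-0.0806293 − 0.526016) = -0.0505537.
Running total after k=1: 397.491.
Correction k=2: B_{4}/4! · (f^{(3)}(44) − f^{(3)}(10)) = −1/720 · (0.000404542 − 0.00174428) = 1.86075e-06.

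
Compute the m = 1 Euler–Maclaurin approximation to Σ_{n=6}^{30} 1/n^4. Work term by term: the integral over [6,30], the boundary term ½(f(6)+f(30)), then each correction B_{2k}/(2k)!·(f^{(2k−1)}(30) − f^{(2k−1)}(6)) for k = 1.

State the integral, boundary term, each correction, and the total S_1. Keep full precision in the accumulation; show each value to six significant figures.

S_1 ≈ 0.00196014

Integral: ∫_6^30 1/x^4 dx = 0.00153086.
Boundary: ½(f(6) + f(30)) = ½(0.000771605 + 1.23457e-06) = 0.000386420.
Integral + boundary = 0.00191728.
k=1: B_{2}/(2)! × [f^{(1)}(30) − f^{(1)}(6)] = 1/12 × (-1.64609e-07 − (-0.000514403)) = 4.28532e-05.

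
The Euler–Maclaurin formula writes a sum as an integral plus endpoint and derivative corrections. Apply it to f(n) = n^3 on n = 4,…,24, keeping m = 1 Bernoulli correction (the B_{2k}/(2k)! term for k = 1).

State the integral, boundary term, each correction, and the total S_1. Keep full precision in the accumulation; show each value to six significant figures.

The integral term ∫_4^24 x^3 dx = 82880.0.
Endpoint term: (f(4) + f(24))/2 = (64.0000 + 13824.0)/2 = 6944.00.
Integral + boundary = 89824.0.
k=1: B_{2}/(2)! × [f^{(1)}(24) − f^{(1)}(4)] = 1/12 × (1728.00 − 48.0000) = 140.000.

S_1 ≈ 89964.0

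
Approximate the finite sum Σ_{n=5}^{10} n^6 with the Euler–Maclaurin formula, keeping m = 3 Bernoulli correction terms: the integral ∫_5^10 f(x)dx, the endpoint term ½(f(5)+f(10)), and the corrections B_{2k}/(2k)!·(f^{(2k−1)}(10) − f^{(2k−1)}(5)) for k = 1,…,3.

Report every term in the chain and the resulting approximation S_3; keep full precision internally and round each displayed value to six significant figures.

Integral: ∫_5^10 x^6 dx = 1.41741e+06.
½[f(5) + f(10)] = ½[15625.0 + 1.00000e+06] = 507812.
Integral + boundary = 1.92522e+06.
k=1: B_{2}/(2)! × [f^{(1)}(10) − f^{(1)}(5)] = 1/12 × (600000 − 18750.0) = 48437.5.
Partial sum through k=1: 1.97366e+06.
k=2: B_{4}/(4)! × [f^{(3)}(10) − f^{(3)}(5)] = −1/720 × (120000 − 15000.0) = -145.833.
Partial sum through k=2: 1.97351e+06.
k=3: B_{6}/(6)! × [f^{(5)}(10) − f^{(5)}(5)] = 1/30240 × (7200.00 − 3600.00) = 0.119048.

S_3 ≈ 1.97352e+06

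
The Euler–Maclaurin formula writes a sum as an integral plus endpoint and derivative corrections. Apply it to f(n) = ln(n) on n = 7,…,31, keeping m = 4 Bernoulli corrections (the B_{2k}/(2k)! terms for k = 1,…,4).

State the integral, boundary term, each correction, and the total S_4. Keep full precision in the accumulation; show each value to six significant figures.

Integral: ∫_7^31 ln(x) dx = 68.8322.
Endpoint term: (f(7) + f(31))/2 = (1.94591 + 3.43399)/2 = 2.68995.
So far: 71.5222.
Correction k=1: B_{2}/2! · (f^{(1)}(31) − f^{(1)}(7)) = 1/12 · (0.0322581 − 0.142857) = -0.00921659.
Partial sum through k=1: 71.5130.
Correction k=2: B_{4}/4! · (f^{(3)}(31) − f^{(3)}(7)) = −1/720 · (6.71344e-05 − 0.00583090) = 8.00524e-06.
Partial sum through k=2: 71.5130.
Correction k=3: B_{6}/6! · (f^{(5)}(31) − f^{(5)}(7)) = 1/30240 · (8.38306e-07 − 0.00142798) = -4.71937e-08.
Partial sum through k=3: 71.5130.
Correction k=4: B_{8}/8! · (f^{(7)}(31) − f^{(7)}(7)) = −1/1209600 · (2.61698e-08 − 0.000874271) = 7.22756e-10.

S_4 ≈ 71.5130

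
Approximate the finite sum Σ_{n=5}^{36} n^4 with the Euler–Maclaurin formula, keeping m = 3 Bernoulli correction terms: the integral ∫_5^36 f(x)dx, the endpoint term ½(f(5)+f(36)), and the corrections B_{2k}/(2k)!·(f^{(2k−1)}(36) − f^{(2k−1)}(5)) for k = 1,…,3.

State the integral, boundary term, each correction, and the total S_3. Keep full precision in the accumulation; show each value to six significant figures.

S_3 ≈ 1.29482e+07

∫_5^36 x^4 dx evaluates to 1.20926e+07.
Boundary: ½(f(5) + f(36)) = ½(625.000 + 1.67962e+06) = 840120.
So far: 1.29327e+07.
Correction k=1: B_{2}/2! · (f^{(1)}(36) − f^{(1)}(5)) = 1/12 · (186624 − 500.000) = 15510.3.
Running total after k=1: 1.29482e+07.
Correction k=2: B_{4}/4! · (f^{(3)}(36) − f^{(3)}(5)) = −1/720 · (864.000 − 120.000) = -1.03333.
Running total after k=2: 1.29482e+07.
Correction k=3: B_{6}/6! · (f^{(5)}(36) − f^{(5)}(5)) = 1/30240 · (0.00000 − 0.00000) = 0.00000.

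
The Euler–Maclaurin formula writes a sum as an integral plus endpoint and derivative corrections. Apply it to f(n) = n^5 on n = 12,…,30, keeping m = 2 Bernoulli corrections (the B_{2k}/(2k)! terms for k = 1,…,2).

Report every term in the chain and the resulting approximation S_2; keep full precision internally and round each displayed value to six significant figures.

∫_12^30 x^5 dx evaluates to 1.21002e+08.
Endpoint term: (f(12) + f(30))/2 = (248832 + 2.43000e+07)/2 = 1.22744e+07.
So far: 1.33277e+08.
Order-1 term: 1/12 · (4.05000e+06 − 103680) = 328860.
After k=1: 1.33606e+08.
Order-2 term: −1/720 · (54000.0 − 8640.00) = -63.0000.

S_2 ≈ 1.33606e+08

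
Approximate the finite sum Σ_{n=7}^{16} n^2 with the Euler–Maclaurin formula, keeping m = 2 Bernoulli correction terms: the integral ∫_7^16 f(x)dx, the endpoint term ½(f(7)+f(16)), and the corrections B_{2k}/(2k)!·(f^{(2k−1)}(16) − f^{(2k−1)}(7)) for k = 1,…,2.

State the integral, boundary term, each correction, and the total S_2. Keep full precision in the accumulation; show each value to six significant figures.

S_2 ≈ 1405.00

Integral: ∫_7^16 x^2 dx = 1251.00.
Endpoint term: (f(7) + f(16))/2 = (49.0000 + 256.000)/2 = 152.500.
Running total after boundary: 1403.50.
Correction k=1: B_{2}/2! · (f^{(1)}(16) − f^{(1)}(7)) = 1/12 · (32.0000 − 14.0000) = 1.50000.
After k=1: 1405.00.
Correction k=2: B_{4}/4! · (f^{(3)}(16) − f^{(3)}(7)) = −1/720 · (0.00000 − 0.00000) = 0.00000.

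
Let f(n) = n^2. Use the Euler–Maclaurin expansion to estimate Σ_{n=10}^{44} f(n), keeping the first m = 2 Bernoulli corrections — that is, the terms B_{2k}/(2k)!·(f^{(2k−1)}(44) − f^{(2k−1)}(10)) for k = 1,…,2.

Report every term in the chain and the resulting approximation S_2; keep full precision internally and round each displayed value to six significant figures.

S_2 ≈ 29085.0

The integral term ∫_10^44 x^2 dx = 28061.3.
Boundary: ½(f(10) + f(44)) = ½(100.000 + 1936.00) = 1018.00.
Running total after boundary: 29079.3.
k=1: B_{2}/(2)! × [f^{(1)}(44) − f^{(1)}(10)] = 1/12 × (88.0000 − 20.0000) = 5.66667.
Partial sum through k=1: 29085.0.
k=2: B_{4}/(4)! × [f^{(3)}(44) − f^{(3)}(10)] = −1/720 × (0.00000 − 0.00000) = 0.00000.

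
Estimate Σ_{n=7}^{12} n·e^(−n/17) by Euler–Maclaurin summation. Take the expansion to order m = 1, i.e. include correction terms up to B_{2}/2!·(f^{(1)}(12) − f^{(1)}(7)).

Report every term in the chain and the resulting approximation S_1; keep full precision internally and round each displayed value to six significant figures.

S_1 ≈ 32.1716

∫_7^12 x·e^(−x/17) dx evaluates to 26.9112.
Endpoint term: (f(7) + f(12))/2 = (4.63736 + 5.92407)/2 = 5.28072.
Integral + boundary = 32.1919.
Order-1 term: 1/12 · (0.145198 − 0.389694) = -0.0203747.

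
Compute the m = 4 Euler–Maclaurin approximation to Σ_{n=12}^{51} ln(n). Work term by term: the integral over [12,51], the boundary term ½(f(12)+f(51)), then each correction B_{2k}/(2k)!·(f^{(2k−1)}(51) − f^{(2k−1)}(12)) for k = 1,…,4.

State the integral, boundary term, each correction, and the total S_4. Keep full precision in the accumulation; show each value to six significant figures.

∫_12^51 ln(x) dx evaluates to 131.704.
Boundary: ½(f(12) + f(51)) = ½(2.48491 + 3.93183) = 3.20837.
Running total after boundary: 134.913.
Correction k=1: B_{2}/2! · (f^{(1)}(51) − f^{(1)}(12)) = 1/12 · (0.0196078 − 0.0833333) = -0.00531046.
Running total after k=1: 134.907.
Correction k=2: B_{4}/4! · (f^{(3)}(51) − f^{(3)}(12)) = −1/720 · (1.50772e-05 − 0.00115741) = 1.58657e-06.
Running total after k=2: 134.907.
Correction k=3: B_{6}/6! · (f^{(5)}(51) − f^{(5)}(12)) = 1/30240 · (6.95601e-08 − 9.64506e-05) = -3.18720e-09.
Running total after k=3: 134.907.
Correction k=4: B_{8}/8! · (f^{(7)}(51) − f^{(7)}(12)) = −1/1209600 · (8.02308e-10 − 2.00939e-05) = 1.66113e-11.

S_4 ≈ 134.907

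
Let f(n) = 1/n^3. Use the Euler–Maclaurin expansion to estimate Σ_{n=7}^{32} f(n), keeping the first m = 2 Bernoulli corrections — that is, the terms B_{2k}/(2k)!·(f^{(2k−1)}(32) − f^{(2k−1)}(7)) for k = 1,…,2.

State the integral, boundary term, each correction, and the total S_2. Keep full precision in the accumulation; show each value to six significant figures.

The integral term ∫_7^32 1/x^3 dx = 0.00971580.
Endpoint term: (f(7) + f(32))/2 = (0.00291545 + 3.05176e-05)/2 = 0.00147298.
Integral + boundary = 0.0111888.
k=1: B_{2}/(2)! × [f^{(1)}(32) − f^{(1)}(7)] = 1/12 × (-2.86102e-06 − (-0.00124948)) = 0.000103885.
After k=1: 0.0112927.
k=2: B_{4}/(4)! × [f^{(3)}(32) − f^{(3)}(7)] = −1/720 × (-5.58794e-08 − (-0.000509992)) = -7.08244e-07.

S_2 ≈ 0.0112920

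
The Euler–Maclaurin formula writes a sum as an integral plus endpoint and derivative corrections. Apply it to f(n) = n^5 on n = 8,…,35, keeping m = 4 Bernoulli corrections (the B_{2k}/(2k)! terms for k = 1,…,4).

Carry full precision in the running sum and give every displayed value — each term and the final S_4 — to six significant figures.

Integral: ∫_8^35 x^5 dx = 3.06334e+08.
½[f(8) + f(35)] = ½[32768.0 + 5.25219e+07] = 2.62773e+07.
So far: 3.32611e+08.
Order-1 term: 1/12 · (7.50312e+06 − 20480.0) = 623554.
Running total after k=1: 3.33235e+08.
Order-2 term: −1/720 · (73500.0 − 3840.00) = -96.7500.
Running total after k=2: 3.33235e+08.
Order-3 term: 1/30240 · (120.000 − 120.000) = 0.00000.
Running total after k=3: 3.33235e+08.
Order-4 term: −1/1209600 · (0.00000 − 0.00000) = 0.00000.

S_4 ≈ 3.33235e+08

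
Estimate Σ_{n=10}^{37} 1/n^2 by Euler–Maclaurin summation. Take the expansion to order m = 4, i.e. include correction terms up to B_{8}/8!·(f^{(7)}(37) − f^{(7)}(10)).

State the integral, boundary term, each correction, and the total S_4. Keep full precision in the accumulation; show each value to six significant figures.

∫_10^37 1/x^2 dx evaluates to 0.0729730.
Boundary: ½(f(10) + f(37)) = ½(0.0100000 + 0.000730460) = 0.00536523.
So far: 0.0783382.
Order-1 term: 1/12 · (-3.94843e-05 − (-0.00200000)) = 0.000163376.
Running total after k=1: 0.0785016.
Order-2 term: −1/720 · (-3.46101e-07 − (-0.000240000)) = -3.32853e-07.
Running total after k=2: 0.0785012.
Order-3 term: 1/30240 · (-7.58439e-09 − (-7.20000e-05)) = 2.38070e-09.
Running total after k=3: 0.0785012.
Order-4 term: −1/1209600 · (-3.10245e-10 − (-4.03200e-05)) = -3.33331e-11.

S_4 ≈ 0.0785012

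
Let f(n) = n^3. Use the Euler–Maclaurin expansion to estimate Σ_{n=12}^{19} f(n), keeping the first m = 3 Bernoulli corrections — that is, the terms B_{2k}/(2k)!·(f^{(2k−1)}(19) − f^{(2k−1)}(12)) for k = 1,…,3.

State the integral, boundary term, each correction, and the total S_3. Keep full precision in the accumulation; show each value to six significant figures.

The integral term ∫_12^19 x^3 dx = 27396.2.
Boundary: ½(f(12) + f(19)) = ½(1728.00 + 6859.00) = 4293.50.
Integral + boundary = 31689.8.
Order-1 term: 1/12 · (1083.00 − 432.000) = 54.2500.
Running total after k=1: 31744.0.
Order-2 term: −1/720 · (6.00000 − 6.00000) = 0.00000.
Running total after k=2: 31744.0.
Order-3 term: 1/30240 · (0.00000 − 0.00000) = 0.00000.

S_3 ≈ 31744.0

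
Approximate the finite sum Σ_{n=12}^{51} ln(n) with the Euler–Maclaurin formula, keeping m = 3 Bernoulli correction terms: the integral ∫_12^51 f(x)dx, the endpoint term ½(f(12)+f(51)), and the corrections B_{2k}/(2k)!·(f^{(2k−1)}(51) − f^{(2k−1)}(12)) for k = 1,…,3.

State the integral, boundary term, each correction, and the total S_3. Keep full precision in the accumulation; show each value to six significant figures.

The integral term ∫_12^51 ln(x) dx = 131.704.
Endpoint term: (f(12) + f(51))/2 = (2.48491 + 3.93183)/2 = 3.20837.
So far: 134.913.
k=1: B_{2}/(2)! × [f^{(1)}(51) − f^{(1)}(12)] = 1/12 × (0.0196078 − 0.0833333) = -0.00531046.
Running total after k=1: 134.907.
k=2: B_{4}/(4)! × [f^{(3)}(51) − f^{(3)}(12)] = −1/720 × (1.50772e-05 − 0.00115741) = 1.58657e-06.
Running total after k=2: 134.907.
k=3: B_{6}/(6)! × [f^{(5)}(51) − f^{(5)}(12)] = 1/30240 × (6.95601e-08 − 9.64506e-05) = -3.18720e-09.

S_3 ≈ 134.907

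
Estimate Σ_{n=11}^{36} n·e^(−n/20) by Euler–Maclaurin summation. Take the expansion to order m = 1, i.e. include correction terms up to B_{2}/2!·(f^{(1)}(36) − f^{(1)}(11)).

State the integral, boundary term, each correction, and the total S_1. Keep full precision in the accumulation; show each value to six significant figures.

Integral: ∫_11^36 x·e^(−x/20) dx = 172.574.
Endpoint term: (f(11) + f(36))/2 = (6.34645 + 5.95076)/2 = 6.14860.
So far: 178.723.
Order-1 term: 1/12 · (-0.132239 − 0.259627) = -0.0326555.

S_1 ≈ 178.690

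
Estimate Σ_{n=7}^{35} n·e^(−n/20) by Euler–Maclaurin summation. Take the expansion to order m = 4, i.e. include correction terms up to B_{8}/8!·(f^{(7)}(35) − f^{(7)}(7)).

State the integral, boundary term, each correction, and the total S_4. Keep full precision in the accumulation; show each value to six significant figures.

S_4 ≈ 194.839

Integral: ∫_7^35 x·e^(−x/20) dx = 189.380.
Endpoint term: (f(7) + f(35))/2 = (4.93282 + 6.08209)/2 = 5.50745.
Running total after boundary: 194.888.
Correction k=1: B_{2}/2! · (f^{(1)}(35) − f^{(1)}(7)) = 1/12 · (-0.130330 − 0.458047) = -0.0490315.
Running total after k=1: 194.839.
Correction k=2: B_{4}/4! · (f^{(3)}(35) − f^{(3)}(7)) = −1/720 · (0.000543044 − 0.00466856) = 5.72988e-06.
Running total after k=2: 194.839.
Correction k=3: B_{6}/6! · (f^{(5)}(35) − f^{(5)}(7)) = 1/30240 · (3.52978e-06 − 2.04800e-05) = -5.60523e-10.
Running total after k=3: 194.839.
Correction k=4: B_{8}/8! · (f^{(7)}(35) − f^{(7)}(7)) = −1/1209600 · (1.42549e-08 − 7.32215e-08) = 4.87488e-14.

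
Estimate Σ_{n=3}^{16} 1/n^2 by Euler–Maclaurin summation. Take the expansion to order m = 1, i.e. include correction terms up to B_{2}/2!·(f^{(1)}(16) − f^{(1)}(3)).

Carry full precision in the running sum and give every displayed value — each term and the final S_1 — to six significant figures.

∫_3^16 1/x^2 dx evaluates to 0.270833.
½[f(3) + f(16)] = ½[0.111111 + 0.00390625] = 0.0575087.
So far: 0.328342.
Order-1 term: 1/12 · (-0.000488281 − (-0.0740741)) = 0.00613215.

S_1 ≈ 0.334474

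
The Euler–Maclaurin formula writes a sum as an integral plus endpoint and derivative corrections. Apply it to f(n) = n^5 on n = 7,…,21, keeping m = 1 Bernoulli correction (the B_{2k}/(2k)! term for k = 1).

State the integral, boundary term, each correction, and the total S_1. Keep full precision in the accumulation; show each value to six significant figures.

The integral term ∫_7^21 x^5 dx = 1.42747e+07.
Endpoint term: (f(7) + f(21))/2 = (16807.0 + 4.08410e+06)/2 = 2.05045e+06.
Integral + boundary = 1.63252e+07.
k=1: B_{2}/(2)! × [f^{(1)}(21) − f^{(1)}(7)] = 1/12 × (972405 − 12005.0) = 80033.3.

S_1 ≈ 1.64052e+07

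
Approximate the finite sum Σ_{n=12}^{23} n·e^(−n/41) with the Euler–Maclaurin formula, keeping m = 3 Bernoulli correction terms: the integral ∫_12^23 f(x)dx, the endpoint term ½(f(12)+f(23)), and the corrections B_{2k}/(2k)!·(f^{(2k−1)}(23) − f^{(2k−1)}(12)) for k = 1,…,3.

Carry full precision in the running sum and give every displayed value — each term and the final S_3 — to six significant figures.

The integral term ∫_12^23 x·e^(−x/41) dx = 124.229.
Boundary: ½(f(12) + f(23)) = ½(8.95510 + 13.1250) = 11.0401.
So far: 135.269.
k=1: B_{2}/(2)! × [f^{(1)}(23) − f^{(1)}(12)] = 1/12 × (0.250530 − 0.527842) = -0.0231093.
Partial sum through k=1: 135.246.
k=2: B_{4}/(4)! × [f^{(3)}(23) − f^{(3)}(12)] = −1/720 × (0.000827980 − 0.00120188) = 5.19305e-07.
Partial sum through k=2: 135.246.
k=3: B_{6}/(6)! × [f^{(5)}(23) − f^{(5)}(12)] = 1/30240 × (8.96445e-07 − 1.24316e-06) = -1.14655e-11.

S_3 ≈ 135.246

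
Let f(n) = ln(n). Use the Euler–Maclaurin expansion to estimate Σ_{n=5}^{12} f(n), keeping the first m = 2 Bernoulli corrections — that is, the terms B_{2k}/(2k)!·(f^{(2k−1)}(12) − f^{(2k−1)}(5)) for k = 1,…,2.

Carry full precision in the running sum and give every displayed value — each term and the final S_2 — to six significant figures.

The integral term ∫_5^12 ln(x) dx = 14.7717.
Boundary: ½(f(5) + f(12)) = ½(1.60944 + 2.48491) = 2.04717.
Integral + boundary = 16.8189.
Correction k=1: B_{2}/2! · (f^{(1)}(12) − f^{(1)}(5)) = 1/12 · (0.0833333 − 0.200000) = -0.00972222.
Partial sum through k=1: 16.8091.
Correction k=2: B_{4}/4! · (f^{(3)}(12) − f^{(3)}(5)) = −1/720 · (0.00115741 − 0.0160000) = 2.06147e-05.

S_2 ≈ 16.8092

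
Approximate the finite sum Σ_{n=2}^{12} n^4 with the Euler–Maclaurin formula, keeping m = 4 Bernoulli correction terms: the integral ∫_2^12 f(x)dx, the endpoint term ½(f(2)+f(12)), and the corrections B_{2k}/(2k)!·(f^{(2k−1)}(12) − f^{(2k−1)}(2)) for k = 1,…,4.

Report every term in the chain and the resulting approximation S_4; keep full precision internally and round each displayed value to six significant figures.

S_4 ≈ 60709.0

Integral: ∫_2^12 x^4 dx = 49760.0.
Endpoint term: (f(2) + f(12))/2 = (16.0000 + 20736.0)/2 = 10376.0.
Running total after boundary: 60136.0.
k=1: B_{2}/(2)! × [f^{(1)}(12) − f^{(1)}(2)] = 1/12 × (6912.00 − 32.0000) = 573.333.
After k=1: 60709.3.
k=2: B_{4}/(4)! × [f^{(3)}(12) − f^{(3)}(2)] = −1/720 × (288.000 − 48.0000) = -0.333333.
After k=2: 60709.0.
k=3: B_{6}/(6)! × [f^{(5)}(12) − f^{(5)}(2)] = 1/30240 × (0.00000 − 0.00000) = 0.00000.
After k=3: 60709.0.
k=4: B_{8}/(8)! × [f^{(7)}(12) − f^{(7)}(2)] = −1/1209600 × (0.00000 − 0.00000) = 0.00000.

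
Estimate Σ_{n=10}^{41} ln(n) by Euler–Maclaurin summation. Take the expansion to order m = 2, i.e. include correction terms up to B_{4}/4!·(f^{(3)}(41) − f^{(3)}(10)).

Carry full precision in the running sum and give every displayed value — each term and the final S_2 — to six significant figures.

∫_10^41 ln(x) dx evaluates to 98.2306.
Boundary: ½(f(10) + f(41)) = ½(2.30259 + 3.71357) = 3.00808.
Integral + boundary = 101.239.
k=1: B_{2}/(2)! × [f^{(1)}(41) − f^{(1)}(10)] = 1/12 × (0.0243902 − 0.100000) = -0.00630081.
Partial sum through k=1: 101.232.
k=2: B_{4}/(4)! × [f^{(3)}(41) − f^{(3)}(10)] = −1/720 × (2.90187e-05 − 0.00200000) = 2.73747e-06.

S_2 ≈ 101.232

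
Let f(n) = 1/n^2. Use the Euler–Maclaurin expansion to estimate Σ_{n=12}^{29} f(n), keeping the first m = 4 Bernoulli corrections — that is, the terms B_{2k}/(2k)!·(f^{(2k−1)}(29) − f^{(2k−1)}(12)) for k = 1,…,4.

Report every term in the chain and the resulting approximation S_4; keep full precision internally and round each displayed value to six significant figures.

S_4 ≈ 0.0530068

∫_12^29 1/x^2 dx evaluates to 0.0488506.
Endpoint term: (f(12) + f(29))/2 = (0.00694444 + 0.00118906)/2 = 0.00406675.
So far: 0.0529173.
Order-1 term: 1/12 · (-8.20042e-05 − (-0.00115741)) = 8.96169e-05.
After k=1: 0.0530069.
Order-2 term: −1/720 · (-1.17010e-06 − (-9.64506e-05)) = -1.32334e-07.
After k=2: 0.0530068.
Order-3 term: 1/30240 · (-4.17394e-08 − (-2.00939e-05)) = 6.63100e-10.
After k=3: 0.0530068.
Order-4 term: −1/1209600 · (-2.77932e-09 − (-7.81429e-06)) = -6.45793e-12.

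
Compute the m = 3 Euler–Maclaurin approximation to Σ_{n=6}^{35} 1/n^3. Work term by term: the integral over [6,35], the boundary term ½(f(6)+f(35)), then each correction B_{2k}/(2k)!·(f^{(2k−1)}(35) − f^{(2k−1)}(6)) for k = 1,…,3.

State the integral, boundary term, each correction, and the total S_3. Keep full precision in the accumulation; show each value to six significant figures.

Integral: ∫_6^35 1/x^3 dx = 0.0134807.
½[f(6) + f(35)] = ½[0.00462963 + 2.33236e-05] = 0.00232648.
So far: 0.0158072.
Order-1 term: 1/12 · (-1.99917e-06 − (-0.00231481)) = 0.000192735.
Running total after k=1: 0.0159999.
Order-2 term: −1/720 · (-3.26395e-08 − (-0.00128601)) = -1.78608e-06.
Running total after k=2: 0.0159982.
Order-3 term: 1/30240 · (-1.11907e-09 − (-0.00150034)) = 4.96145e-08.

S_3 ≈ 0.0159982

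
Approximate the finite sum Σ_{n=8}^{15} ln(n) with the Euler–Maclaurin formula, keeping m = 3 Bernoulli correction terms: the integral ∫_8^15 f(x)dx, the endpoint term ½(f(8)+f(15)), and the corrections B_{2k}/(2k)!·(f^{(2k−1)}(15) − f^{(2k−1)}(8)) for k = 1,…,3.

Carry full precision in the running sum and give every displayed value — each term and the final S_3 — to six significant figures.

S_3 ≈ 19.3741

∫_8^15 ln(x) dx evaluates to 16.9852.
Boundary: ½(f(8) + f(15)) = ½(2.07944 + 2.70805) = 2.39375.
Integral + boundary = 19.3790.
Correction k=1: B_{2}/2! · (f^{(1)}(15) − f^{(1)}(8)) = 1/12 · (0.0666667 − 0.125000) = -0.00486111.
Partial sum through k=1: 19.3741.
Correction k=2: B_{4}/4! · (f^{(3)}(15) − f^{(3)}(8)) = −1/720 · (0.000592593 − 0.00390625) = 4.60230e-06.
Partial sum through k=2: 19.3741.
Correction k=3: B_{6}/6! · (f^{(5)}(15) − f^{(5)}(8)) = 1/30240 · (3.16049e-05 − 0.000732422) = -2.31752e-08.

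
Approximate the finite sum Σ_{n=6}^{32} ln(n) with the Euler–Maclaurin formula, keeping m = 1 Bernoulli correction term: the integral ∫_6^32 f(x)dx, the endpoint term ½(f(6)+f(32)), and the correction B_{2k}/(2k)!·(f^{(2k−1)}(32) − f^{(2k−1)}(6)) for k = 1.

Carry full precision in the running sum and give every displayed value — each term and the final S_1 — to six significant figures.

Integral: ∫_6^32 ln(x) dx = 74.1530.
Boundary: ½(f(6) + f(32)) = ½(1.79176 + 3.46574) = 2.62875.
So far: 76.7817.
k=1: B_{2}/(2)! × [f^{(1)}(32) − f^{(1)}(6)] = 1/12 × (0.0312500 − 0.166667) = -0.0112847.

S_1 ≈ 76.7705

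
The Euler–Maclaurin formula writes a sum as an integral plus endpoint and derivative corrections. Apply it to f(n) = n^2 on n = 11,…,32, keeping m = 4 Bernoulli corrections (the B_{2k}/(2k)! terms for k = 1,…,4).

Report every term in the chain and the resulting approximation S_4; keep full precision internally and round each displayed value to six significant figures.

Integral: ∫_11^32 x^2 dx = 10479.0.
Boundary: ½(f(11) + f(32)) = ½(121.000 + 1024.00) = 572.500.
So far: 11051.5.
Order-1 term: 1/12 · (64.0000 − 22.0000) = 3.50000.
Running total after k=1: 11055.0.
Order-2 term: −1/720 · (0.00000 − 0.00000) = 0.00000.
Running total after k=2: 11055.0.
Order-3 term: 1/30240 · (0.00000 − 0.00000) = 0.00000.
Running total after k=3: 11055.0.
Order-4 term: −1/1209600 · (0.00000 − 0.00000) = 0.00000.

S_4 ≈ 11055.0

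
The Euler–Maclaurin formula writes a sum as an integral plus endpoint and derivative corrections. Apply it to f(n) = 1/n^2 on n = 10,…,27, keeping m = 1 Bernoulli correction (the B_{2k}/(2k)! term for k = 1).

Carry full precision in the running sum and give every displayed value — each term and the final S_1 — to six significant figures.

Integral: ∫_10^27 1/x^2 dx = 0.0629630.
½[f(10) + f(27)] = ½[0.0100000 + 0.00137174] = 0.00568587.
So far: 0.0686488.
Order-1 term: 1/12 · (-0.000101611 − (-0.00200000)) = 0.000158199.

S_1 ≈ 0.0688070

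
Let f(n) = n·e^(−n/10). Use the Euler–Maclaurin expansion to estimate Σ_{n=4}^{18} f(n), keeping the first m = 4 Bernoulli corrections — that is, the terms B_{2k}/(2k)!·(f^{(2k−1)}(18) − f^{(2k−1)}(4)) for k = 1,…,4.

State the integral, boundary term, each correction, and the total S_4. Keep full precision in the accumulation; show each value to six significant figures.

Integral: ∫_4^18 x·e^(−x/10) dx = 47.5611.
Endpoint term: (f(4) + f(18))/2 = (2.68128 + 2.97538)/2 = 2.82833.
So far: 50.3894.
Order-1 term: 1/12 · (-0.132239 − 0.402192) = -0.0445359.
After k=1: 50.3449.
Order-2 term: −1/720 · (0.00198359 − 0.0174283) = 2.14510e-05.
After k=2: 50.3449.
Order-3 term: 1/30240 · (5.28956e-05 − 0.000308347) = -8.44747e-09.
After k=3: 50.3449.
Order-4 term: −1/1209600 · (8.59554e-07 − 4.42411e-06) = 2.94689e-12.

S_4 ≈ 50.3449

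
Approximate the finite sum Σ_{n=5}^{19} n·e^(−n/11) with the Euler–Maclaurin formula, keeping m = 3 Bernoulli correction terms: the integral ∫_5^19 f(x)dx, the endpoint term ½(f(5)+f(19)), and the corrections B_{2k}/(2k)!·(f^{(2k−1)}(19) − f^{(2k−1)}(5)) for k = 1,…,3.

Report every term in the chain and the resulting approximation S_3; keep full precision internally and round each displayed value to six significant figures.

Integral: ∫_5^19 x·e^(−x/11) dx = 53.0500.
Endpoint term: (f(5) + f(19))/2 = (3.17368 + 3.37760)/2 = 3.27564.
Running total after boundary: 56.3256.
Correction k=1: B_{2}/2! · (f^{(1)}(19) − f^{(1)}(5)) = 1/12 · (-0.129286 − 0.346220) = -0.0396255.
Partial sum through k=1: 56.2860.
Correction k=2: B_{4}/4! · (f^{(3)}(19) − f^{(3)}(5)) = −1/720 · (0.00186984 − 0.0133528) = 1.59486e-05.
Partial sum through k=2: 56.2860.
Correction k=3: B_{6}/6! · (f^{(5)}(19) − f^{(5)}(5)) = 1/30240 · (3.97369e-05 − 0.000197061) = -5.20251e-09.

S_3 ≈ 56.2860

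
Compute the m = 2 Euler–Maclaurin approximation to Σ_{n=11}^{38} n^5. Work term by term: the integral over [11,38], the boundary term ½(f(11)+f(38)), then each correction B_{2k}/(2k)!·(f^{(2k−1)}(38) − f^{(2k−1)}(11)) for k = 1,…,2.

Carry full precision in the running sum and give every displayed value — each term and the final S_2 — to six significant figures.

Integral: ∫_11^38 x^5 dx = 5.01527e+08.
Endpoint term: (f(11) + f(38))/2 = (161051 + 7.92352e+07)/2 = 3.96981e+07.
Running total after boundary: 5.41226e+08.
k=1: B_{2}/(2)! × [f^{(1)}(38) − f^{(1)}(11)] = 1/12 × (1.04257e+07 − 73205.0) = 862706.
After k=1: 5.42088e+08.
k=2: B_{4}/(4)! × [f^{(3)}(38) − f^{(3)}(11)] = −1/720 × (86640.0 − 7260.00) = -110.250.

S_2 ≈ 5.42088e+08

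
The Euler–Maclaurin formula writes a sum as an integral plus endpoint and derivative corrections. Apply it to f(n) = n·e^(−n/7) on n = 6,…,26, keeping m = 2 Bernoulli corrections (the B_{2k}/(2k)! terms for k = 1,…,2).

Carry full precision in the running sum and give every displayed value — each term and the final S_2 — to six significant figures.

S_2 ≈ 34.5672

Integral: ∫_6^26 x·e^(−x/7) dx = 32.9878.
Boundary: ½(f(6) + f(26)) = ½(2.54624 + 0.633694) = 1.58997.
Running total after boundary: 34.5778.
Correction k=1: B_{2}/2! · (f^{(1)}(26) − f^{(1)}(6)) = 1/12 · (-0.0661549 − 0.0606247) = -0.0105650.
After k=1: 34.5672.
Correction k=2: B_{4}/4! · (f^{(3)}(26) − f^{(3)}(6)) = −1/720 · (-0.000355289 − 0.0185586) = 2.62693e-05.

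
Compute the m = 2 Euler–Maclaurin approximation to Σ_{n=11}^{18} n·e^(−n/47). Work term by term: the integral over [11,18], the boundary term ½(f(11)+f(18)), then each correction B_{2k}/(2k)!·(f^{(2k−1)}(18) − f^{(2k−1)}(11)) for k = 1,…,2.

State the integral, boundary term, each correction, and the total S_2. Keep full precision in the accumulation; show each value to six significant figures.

S_2 ≈ 84.6511

The integral term ∫_11^18 x·e^(−x/47) dx = 74.1778.
Endpoint term: (f(11) + f(18))/2 = (8.70461 + 12.2729)/2 = 10.4888.
So far: 84.6665.
Correction k=1: B_{2}/2! · (f^{(1)}(18) − f^{(1)}(11)) = 1/12 · (0.420702 − 0.606124) = -0.0154518.
After k=1: 84.6511.
Correction k=2: B_{4}/4! · (f^{(3)}(18) − f^{(3)}(11)) = −1/720 · (0.000807767 − 0.000990847) = 2.54277e-07.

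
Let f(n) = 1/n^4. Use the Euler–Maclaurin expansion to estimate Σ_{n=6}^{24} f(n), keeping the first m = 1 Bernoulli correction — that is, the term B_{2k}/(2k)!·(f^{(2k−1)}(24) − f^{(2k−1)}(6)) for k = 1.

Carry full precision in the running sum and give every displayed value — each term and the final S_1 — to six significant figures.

S_1 ≈ 0.00194923

The integral term ∫_6^24 1/x^4 dx = 0.00151910.
½[f(6) + f(24)] = ½[0.000771605 + 3.01408e-06] = 0.000387310.
Running total after boundary: 0.00190641.
k=1: B_{2}/(2)! × [f^{(1)}(24) − f^{(1)}(6)] = 1/12 × (-5.02347e-07 − (-0.000514403)) = 4.28251e-05.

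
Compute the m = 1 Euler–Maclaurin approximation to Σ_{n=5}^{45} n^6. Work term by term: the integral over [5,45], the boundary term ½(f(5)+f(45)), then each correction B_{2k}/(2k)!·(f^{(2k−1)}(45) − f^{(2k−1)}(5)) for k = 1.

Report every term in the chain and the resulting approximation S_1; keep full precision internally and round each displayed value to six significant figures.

S_1 ≈ 5.76255e+10

The integral term ∫_5^45 x^6 dx = 5.33813e+10.
Boundary: ½(f(5) + f(45)) = ½(15625.0 + 8.30377e+09) = 4.15189e+09.
Integral + boundary = 5.75332e+10.
Order-1 term: 1/12 · (1.10717e+09 − 18750.0) = 9.22625e+07.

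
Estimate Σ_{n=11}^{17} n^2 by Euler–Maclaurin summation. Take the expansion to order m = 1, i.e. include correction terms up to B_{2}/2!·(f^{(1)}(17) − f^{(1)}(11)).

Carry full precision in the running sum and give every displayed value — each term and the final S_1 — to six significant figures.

S_1 ≈ 1400.00

∫_11^17 x^2 dx evaluates to 1194.00.
Boundary: ½(f(11) + f(17)) = ½(121.000 + 289.000) = 205.000.
Running total after boundary: 1399.00.
Order-1 term: 1/12 · (34.0000 − 22.0000) = 1.00000.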